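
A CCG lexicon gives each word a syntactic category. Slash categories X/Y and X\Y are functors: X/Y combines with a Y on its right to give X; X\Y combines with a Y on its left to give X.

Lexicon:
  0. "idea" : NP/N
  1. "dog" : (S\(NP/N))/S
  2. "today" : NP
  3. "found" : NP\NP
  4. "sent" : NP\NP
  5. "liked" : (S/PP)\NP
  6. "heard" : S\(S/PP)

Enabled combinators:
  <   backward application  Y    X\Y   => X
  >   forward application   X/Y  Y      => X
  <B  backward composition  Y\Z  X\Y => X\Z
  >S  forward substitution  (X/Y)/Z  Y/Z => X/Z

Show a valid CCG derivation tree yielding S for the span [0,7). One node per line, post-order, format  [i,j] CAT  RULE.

[0,7] S   <
  [0,1] "idea" : NP/N
  [1,7] S\(NP/N)   >
    [1,2] "dog" : (S\(NP/N))/S
    [2,7] S   <
      [2,3] "today" : NP
      [3,7] S\NP   <B
        [3,4] "found" : NP\NP
        [4,7] S\NP   <B
          [4,5] "sent" : NP\NP
          [5,7] S\NP   <B
            [5,6] "liked" : (S/PP)\NP
            [6,7] "heard" : S\(S/PP)

[0,1] NP/N  lex  "idea"
[1,2] (S\(NP/N))/S  lex  "dog"
[2,3] NP  lex  "today"
[3,4] NP\NP  lex  "found"
[4,5] NP\NP  lex  "sent"
[5,6] (S/PP)\NP  lex  "liked"
[6,7] S\(S/PP)  lex  "heard"
[5,7] S\NP  <B  k=6
[4,7] S\NP  <B  k=5
[3,7] S\NP  <B  k=4
[2,7] S  <  k=3
[1,7] S\(NP/N)  >  k=2
[0,7] S  <  k=1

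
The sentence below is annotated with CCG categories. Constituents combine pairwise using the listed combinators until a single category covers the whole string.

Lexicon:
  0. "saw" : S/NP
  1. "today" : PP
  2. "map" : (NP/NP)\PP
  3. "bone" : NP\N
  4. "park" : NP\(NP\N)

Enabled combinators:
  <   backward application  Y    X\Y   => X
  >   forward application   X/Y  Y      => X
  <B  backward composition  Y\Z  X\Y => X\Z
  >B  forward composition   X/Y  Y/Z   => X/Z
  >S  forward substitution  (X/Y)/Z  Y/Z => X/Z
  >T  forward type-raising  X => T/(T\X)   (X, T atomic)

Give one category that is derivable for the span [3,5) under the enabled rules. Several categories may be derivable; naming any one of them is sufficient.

[0,5] S   >
  [0,3] S/NP   >B
    [0,1] "saw" : S/NP
    [1,3] NP/NP   <
      [1,2] "today" : PP
      [2,3] "map" : (NP/NP)\PP
  [3,5] NP   <
    [3,4] "bone" : NP\N
    [4,5] "park" : NP\(NP\N)

NP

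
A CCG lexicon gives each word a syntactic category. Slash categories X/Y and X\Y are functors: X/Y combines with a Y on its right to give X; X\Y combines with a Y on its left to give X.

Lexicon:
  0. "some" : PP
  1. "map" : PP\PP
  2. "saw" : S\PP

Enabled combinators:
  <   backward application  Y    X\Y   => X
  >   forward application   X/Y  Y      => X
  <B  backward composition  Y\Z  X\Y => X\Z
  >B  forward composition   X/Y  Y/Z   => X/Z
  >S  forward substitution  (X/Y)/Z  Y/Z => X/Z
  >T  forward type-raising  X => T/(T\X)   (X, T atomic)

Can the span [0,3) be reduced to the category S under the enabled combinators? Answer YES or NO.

[0,3] S   <
  [0,1] "some" : PP
  [1,3] S\PP   <B
    [1,2] "map" : PP\PP
    [2,3] "saw" : S\PP

YES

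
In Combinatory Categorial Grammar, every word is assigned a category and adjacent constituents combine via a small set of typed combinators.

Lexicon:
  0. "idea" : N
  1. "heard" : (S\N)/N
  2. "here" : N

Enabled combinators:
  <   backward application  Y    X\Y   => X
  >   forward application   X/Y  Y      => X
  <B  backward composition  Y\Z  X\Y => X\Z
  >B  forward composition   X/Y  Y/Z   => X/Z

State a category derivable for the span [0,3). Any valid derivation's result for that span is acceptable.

S

[0,3] S   <
  [0,1] "idea" : N
  [1,3] S\N   >
    [1,2] "heard" : (S\N)/N
    [2,3] "here" : N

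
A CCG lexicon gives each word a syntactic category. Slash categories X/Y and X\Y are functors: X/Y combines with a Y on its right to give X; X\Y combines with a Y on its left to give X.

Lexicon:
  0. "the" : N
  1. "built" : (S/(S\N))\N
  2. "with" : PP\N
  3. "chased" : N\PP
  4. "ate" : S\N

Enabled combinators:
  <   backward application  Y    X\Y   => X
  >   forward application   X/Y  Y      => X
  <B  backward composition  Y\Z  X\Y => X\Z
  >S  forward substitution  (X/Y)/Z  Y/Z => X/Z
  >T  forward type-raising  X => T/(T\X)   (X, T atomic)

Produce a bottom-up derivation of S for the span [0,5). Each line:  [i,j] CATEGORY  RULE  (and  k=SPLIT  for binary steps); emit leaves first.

[0,5] S   >
  [0,2] S/(S\N)   <
    [0,1] "the" : N
    [1,2] "built" : (S/(S\N))\N
  [2,5] S\N   <B
    [2,3] "with" : PP\N
    [3,5] S\PP   <B
      [3,4] "chased" : N\PP
      [4,5] "ate" : S\N

[0,1] N  lex  "the"
[1,2] (S/(S\N))\N  lex  "built"
[0,2] S/(S\N)  <  k=1
[2,3] PP\N  lex  "with"
[3,4] N\PP  lex  "chased"
[4,5] S\N  lex  "ate"
[3,5] S\PP  <B  k=4
[2,5] S\N  <B  k=3
[0,5] S  >  k=2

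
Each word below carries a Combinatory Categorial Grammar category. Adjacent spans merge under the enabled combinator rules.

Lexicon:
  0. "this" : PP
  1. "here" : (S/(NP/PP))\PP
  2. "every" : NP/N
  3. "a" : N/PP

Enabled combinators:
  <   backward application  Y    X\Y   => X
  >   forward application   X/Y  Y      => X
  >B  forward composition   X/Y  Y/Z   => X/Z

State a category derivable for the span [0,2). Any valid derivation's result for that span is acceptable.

[0,4] S   >
  [0,2] S/(NP/PP)   <
    [0,1] "this" : PP
    [1,2] "here" : (S/(NP/PP))\PP
  [2,4] NP/PP   >B
    [2,3] "every" : NP/N
    [3,4] "a" : N/PP

S/(NP/PP)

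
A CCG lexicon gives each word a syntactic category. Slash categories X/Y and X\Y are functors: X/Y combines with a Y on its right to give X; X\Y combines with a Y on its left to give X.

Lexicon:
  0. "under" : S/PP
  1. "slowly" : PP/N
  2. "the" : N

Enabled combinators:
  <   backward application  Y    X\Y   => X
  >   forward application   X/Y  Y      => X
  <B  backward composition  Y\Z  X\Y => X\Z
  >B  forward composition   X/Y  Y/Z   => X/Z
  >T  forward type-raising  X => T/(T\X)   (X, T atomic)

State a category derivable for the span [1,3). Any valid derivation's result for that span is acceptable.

PP

[0,3] S   >
  [0,1] "under" : S/PP
  [1,3] PP   >
    [1,2] "slowly" : PP/N
    [2,3] "the" : N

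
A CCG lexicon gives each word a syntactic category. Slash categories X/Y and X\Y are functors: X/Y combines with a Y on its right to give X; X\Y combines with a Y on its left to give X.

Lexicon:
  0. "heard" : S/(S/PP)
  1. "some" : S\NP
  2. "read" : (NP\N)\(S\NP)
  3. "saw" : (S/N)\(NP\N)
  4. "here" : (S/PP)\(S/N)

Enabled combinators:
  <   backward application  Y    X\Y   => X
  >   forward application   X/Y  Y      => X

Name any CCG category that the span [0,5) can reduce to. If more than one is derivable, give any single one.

[0,5] S   >
  [0,1] "heard" : S/(S/PP)
  [1,5] S/PP   <
    [1,4] S/N   <
      [1,3] NP\N   <
        [1,2] "some" : S\NP
        [2,3] "read" : (NP\N)\(S\NP)
      [3,4] "saw" : (S/N)\(NP\N)
    [4,5] "here" : (S/PP)\(S/N)

S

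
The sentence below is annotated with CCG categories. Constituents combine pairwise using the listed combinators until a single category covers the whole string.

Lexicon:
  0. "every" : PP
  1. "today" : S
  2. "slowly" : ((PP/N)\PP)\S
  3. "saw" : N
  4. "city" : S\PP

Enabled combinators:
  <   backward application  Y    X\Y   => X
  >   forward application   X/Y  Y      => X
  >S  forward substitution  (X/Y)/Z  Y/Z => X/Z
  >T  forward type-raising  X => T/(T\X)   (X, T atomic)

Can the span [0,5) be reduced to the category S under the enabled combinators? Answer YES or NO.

YES

[0,5] S   <
  [0,4] PP   >
    [0,3] PP/N   <
      [0,1] "every" : PP
      [1,3] (PP/N)\PP   <
        [1,2] "today" : S
        [2,3] "slowly" : ((PP/N)\PP)\S
    [3,4] "saw" : N
  [4,5] "city" : S\PP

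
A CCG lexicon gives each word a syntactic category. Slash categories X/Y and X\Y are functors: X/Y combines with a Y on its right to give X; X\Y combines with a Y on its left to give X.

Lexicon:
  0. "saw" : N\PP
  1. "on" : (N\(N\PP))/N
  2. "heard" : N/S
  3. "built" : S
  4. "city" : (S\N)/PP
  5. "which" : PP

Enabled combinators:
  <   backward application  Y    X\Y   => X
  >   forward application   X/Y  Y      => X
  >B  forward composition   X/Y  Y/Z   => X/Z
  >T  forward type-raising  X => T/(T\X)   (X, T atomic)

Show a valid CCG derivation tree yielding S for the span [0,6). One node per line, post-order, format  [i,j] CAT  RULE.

[0,1] N\PP  lex  "saw"
[1,2] (N\(N\PP))/N  lex  "on"
[2,3] N/S  lex  "heard"
[3,4] S  lex  "built"
[2,4] N  >  k=3
[1,4] N\(N\PP)  >  k=2
[0,4] N  <  k=1
[4,5] (S\N)/PP  lex  "city"
[5,6] PP  lex  "which"
[4,6] S\N  >  k=5
[0,6] S  <  k=4

[0,6] S   <
  [0,4] N   <
    [0,1] "saw" : N\PP
    [1,4] N\(N\PP)   >
      [1,2] "on" : (N\(N\PP))/N
      [2,4] N   >
        [2,3] "heard" : N/S
        [3,4] "built" : S
  [4,6] S\N   >
    [4,5] "city" : (S\N)/PP
    [5,6] "which" : PP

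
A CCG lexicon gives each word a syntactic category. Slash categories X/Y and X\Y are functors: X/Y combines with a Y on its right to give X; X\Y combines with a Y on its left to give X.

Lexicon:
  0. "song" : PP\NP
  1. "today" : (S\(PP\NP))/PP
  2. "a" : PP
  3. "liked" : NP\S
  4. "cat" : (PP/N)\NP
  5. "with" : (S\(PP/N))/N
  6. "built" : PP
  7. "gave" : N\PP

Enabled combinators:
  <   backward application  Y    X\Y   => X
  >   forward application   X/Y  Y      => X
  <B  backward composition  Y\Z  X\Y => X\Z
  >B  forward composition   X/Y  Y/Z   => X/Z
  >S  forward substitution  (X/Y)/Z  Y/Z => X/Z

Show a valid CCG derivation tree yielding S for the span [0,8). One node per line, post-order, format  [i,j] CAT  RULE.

[0,8] S   <
  [0,4] NP   <
    [0,3] S   <
      [0,1] "song" : PP\NP
      [1,3] S\(PP\NP)   >
        [1,2] "today" : (S\(PP\NP))/PP
        [2,3] "a" : PP
    [3,4] "liked" : NP\S
  [4,8] S\NP   <B
    [4,5] "cat" : (PP/N)\NP
    [5,8] S\(PP/N)   >
      [5,6] "with" : (S\(PP/N))/N
      [6,8] N   <
        [6,7] "built" : PP
        [7,8] "gave" : N\PP

[0,1] PP\NP  lex  "song"
[1,2] (S\(PP\NP))/PP  lex  "today"
[2,3] PP  lex  "a"
[1,3] S\(PP\NP)  >  k=2
[0,3] S  <  k=1
[3,4] NP\S  lex  "liked"
[0,4] NP  <  k=3
[4,5] (PP/N)\NP  lex  "cat"
[5,6] (S\(PP/N))/N  lex  "with"
[6,7] PP  lex  "built"
[7,8] N\PP  lex  "gave"
[6,8] N  <  k=7
[5,8] S\(PP/N)  >  k=6
[4,8] S\NP  <B  k=5
[0,8] S  <  k=4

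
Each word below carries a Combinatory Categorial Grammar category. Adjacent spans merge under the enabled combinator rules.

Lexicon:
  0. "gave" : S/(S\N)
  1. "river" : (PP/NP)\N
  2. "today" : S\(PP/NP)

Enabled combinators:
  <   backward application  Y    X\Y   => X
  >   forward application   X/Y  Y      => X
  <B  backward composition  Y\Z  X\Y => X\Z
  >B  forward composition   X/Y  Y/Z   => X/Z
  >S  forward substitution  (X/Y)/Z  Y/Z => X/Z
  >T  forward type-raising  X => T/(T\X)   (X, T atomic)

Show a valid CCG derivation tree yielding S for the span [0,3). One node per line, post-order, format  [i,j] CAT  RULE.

[0,3] S   >
  [0,1] "gave" : S/(S\N)
  [1,3] S\N   <B
    [1,2] "river" : (PP/NP)\N
    [2,3] "today" : S\(PP/NP)

[0,1] S/(S\N)  lex  "gave"
[1,2] (PP/NP)\N  lex  "river"
[2,3] S\(PP/NP)  lex  "today"
[1,3] S\N  <B  k=2
[0,3] S  >  k=1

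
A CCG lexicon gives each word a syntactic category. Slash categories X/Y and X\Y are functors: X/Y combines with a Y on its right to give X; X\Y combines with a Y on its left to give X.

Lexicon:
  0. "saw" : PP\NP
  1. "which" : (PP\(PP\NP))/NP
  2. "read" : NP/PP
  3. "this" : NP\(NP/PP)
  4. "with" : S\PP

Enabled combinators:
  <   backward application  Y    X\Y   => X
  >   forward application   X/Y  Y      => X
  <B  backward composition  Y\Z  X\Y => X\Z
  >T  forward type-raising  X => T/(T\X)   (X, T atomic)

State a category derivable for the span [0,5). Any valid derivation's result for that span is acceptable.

[0,5] S   <
  [0,4] PP   <
    [0,1] "saw" : PP\NP
    [1,4] PP\(PP\NP)   >
      [1,2] "which" : (PP\(PP\NP))/NP
      [2,4] NP   <
        [2,3] "read" : NP/PP
        [3,4] "this" : NP\(NP/PP)
  [4,5] "with" : S\PP

S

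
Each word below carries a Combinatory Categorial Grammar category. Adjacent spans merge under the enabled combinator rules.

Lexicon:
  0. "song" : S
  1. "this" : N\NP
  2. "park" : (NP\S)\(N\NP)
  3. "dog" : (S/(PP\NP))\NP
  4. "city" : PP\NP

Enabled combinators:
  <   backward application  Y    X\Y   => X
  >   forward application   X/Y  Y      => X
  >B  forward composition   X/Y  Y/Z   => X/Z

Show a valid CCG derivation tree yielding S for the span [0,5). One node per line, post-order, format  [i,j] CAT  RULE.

[0,5] S   >
  [0,4] S/(PP\NP)   <
    [0,3] NP   <
      [0,1] "song" : S
      [1,3] NP\S   <
        [1,2] "this" : N\NP
        [2,3] "park" : (NP\S)\(N\NP)
    [3,4] "dog" : (S/(PP\NP))\NP
  [4,5] "city" : PP\NP

[0,1] S  lex  "song"
[1,2] N\NP  lex  "this"
[2,3] (NP\S)\(N\NP)  lex  "park"
[1,3] NP\S  <  k=2
[0,3] NP  <  k=1
[3,4] (S/(PP\NP))\NP  lex  "dog"
[0,4] S/(PP\NP)  <  k=3
[4,5] PP\NP  lex  "city"
[0,5] S  >  k=4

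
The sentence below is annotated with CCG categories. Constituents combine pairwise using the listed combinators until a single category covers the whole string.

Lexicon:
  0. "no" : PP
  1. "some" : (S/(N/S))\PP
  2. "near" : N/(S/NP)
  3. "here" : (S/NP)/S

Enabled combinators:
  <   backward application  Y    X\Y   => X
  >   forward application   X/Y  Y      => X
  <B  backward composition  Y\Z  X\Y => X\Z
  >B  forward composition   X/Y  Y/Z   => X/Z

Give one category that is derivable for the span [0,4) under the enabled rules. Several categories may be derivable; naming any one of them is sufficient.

[0,4] S   >
  [0,2] S/(N/S)   <
    [0,1] "no" : PP
    [1,2] "some" : (S/(N/S))\PP
  [2,4] N/S   >B
    [2,3] "near" : N/(S/NP)
    [3,4] "here" : (S/NP)/S

S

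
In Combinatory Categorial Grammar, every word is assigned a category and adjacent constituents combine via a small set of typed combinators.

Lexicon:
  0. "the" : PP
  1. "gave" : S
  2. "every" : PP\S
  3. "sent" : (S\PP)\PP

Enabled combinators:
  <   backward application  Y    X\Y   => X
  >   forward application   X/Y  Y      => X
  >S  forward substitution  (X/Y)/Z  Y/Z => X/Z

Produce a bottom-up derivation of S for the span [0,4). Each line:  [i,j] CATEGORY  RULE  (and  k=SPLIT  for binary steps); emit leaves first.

[0,1] PP  lex  "the"
[1,2] S  lex  "gave"
[2,3] PP\S  lex  "every"
[1,3] PP  <  k=2
[3,4] (S\PP)\PP  lex  "sent"
[1,4] S\PP  <  k=3
[0,4] S  <  k=1

[0,4] S   <
  [0,1] "the" : PP
  [1,4] S\PP   <
    [1,3] PP   <
      [1,2] "gave" : S
      [2,3] "every" : PP\S
    [3,4] "sent" : (S\PP)\PP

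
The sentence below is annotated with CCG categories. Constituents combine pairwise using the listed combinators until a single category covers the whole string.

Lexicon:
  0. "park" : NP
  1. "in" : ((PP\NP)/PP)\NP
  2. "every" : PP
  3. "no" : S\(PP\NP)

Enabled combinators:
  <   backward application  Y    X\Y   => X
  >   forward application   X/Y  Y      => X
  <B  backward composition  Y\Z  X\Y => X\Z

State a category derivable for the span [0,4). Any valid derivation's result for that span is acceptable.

[0,4] S   <
  [0,3] PP\NP   >
    [0,2] (PP\NP)/PP   <
      [0,1] "park" : NP
      [1,2] "in" : ((PP\NP)/PP)\NP
    [2,3] "every" : PP
  [3,4] "no" : S\(PP\NP)

S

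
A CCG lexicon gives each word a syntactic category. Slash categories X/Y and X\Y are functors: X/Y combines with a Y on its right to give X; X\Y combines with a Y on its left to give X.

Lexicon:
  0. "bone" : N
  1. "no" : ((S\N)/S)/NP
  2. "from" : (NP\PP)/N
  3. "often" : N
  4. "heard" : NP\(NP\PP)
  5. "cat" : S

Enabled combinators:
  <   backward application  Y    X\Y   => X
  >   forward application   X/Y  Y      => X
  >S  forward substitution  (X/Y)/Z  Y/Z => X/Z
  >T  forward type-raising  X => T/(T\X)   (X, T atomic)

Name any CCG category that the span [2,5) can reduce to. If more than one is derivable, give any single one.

[0,6] S   <
  [0,1] "bone" : N
  [1,6] S\N   >
    [1,5] (S\N)/S   >
      [1,2] "no" : ((S\N)/S)/NP
      [2,5] NP   <
        [2,4] NP\PP   >
          [2,3] "from" : (NP\PP)/N
          [3,4] "often" : N
        [4,5] "heard" : NP\(NP\PP)
    [5,6] "cat" : S

NP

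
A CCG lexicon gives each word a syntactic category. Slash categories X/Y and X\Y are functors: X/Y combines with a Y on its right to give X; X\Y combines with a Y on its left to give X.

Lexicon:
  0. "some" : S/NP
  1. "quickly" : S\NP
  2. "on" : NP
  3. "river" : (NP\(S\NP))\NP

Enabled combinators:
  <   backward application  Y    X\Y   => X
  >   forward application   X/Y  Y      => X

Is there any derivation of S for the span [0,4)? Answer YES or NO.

YES

[0,4] S   >
  [0,1] "some" : S/NP
  [1,4] NP   <
    [1,2] "quickly" : S\NP
    [2,4] NP\(S\NP)   <
      [2,3] "on" : NP
      [3,4] "river" : (NP\(S\NP))\NP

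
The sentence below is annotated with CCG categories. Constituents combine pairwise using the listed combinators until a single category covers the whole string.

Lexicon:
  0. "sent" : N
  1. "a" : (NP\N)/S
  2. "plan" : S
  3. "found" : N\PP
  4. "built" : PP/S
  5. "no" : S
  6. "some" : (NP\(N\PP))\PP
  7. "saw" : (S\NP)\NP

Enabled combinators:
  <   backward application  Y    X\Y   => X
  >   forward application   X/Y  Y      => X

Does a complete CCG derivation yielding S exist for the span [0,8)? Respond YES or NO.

YES

[0,8] S   <
  [0,3] NP   <
    [0,1] "sent" : N
    [1,3] NP\N   >
      [1,2] "a" : (NP\N)/S
      [2,3] "plan" : S
  [3,8] S\NP   <
    [3,7] NP   <
      [3,4] "found" : N\PP
      [4,7] NP\(N\PP)   <
        [4,6] PP   >
          [4,5] "built" : PP/S
          [5,6] "no" : S
        [6,7] "some" : (NP\(N\PP))\PP
    [7,8] "saw" : (S\NP)\NP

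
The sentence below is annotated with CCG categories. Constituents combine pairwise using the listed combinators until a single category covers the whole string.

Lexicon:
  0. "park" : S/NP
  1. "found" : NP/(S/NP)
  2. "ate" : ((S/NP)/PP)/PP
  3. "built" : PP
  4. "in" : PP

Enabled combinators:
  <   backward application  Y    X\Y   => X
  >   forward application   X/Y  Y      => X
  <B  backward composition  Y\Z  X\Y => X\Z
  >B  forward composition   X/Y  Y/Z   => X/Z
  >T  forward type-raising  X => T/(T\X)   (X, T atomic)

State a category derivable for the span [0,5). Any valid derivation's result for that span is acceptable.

[0,5] S   >
  [0,4] S/PP   >B
    [0,1] "park" : S/NP
    [1,4] NP/PP   >B
      [1,2] "found" : NP/(S/NP)
      [2,4] (S/NP)/PP   >
        [2,3] "ate" : ((S/NP)/PP)/PP
        [3,4] "built" : PP
  [4,5] "in" : PP

S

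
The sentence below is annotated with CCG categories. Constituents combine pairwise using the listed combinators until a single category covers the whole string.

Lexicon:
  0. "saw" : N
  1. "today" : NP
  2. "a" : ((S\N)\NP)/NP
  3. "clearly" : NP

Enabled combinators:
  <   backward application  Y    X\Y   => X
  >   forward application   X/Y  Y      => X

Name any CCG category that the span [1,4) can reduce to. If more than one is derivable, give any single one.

S\N

[0,4] S   <
  [0,1] "saw" : N
  [1,4] S\N   <
    [1,2] "today" : NP
    [2,4] (S\N)\NP   >
      [2,3] "a" : ((S\N)\NP)/NP
      [3,4] "clearly" : NP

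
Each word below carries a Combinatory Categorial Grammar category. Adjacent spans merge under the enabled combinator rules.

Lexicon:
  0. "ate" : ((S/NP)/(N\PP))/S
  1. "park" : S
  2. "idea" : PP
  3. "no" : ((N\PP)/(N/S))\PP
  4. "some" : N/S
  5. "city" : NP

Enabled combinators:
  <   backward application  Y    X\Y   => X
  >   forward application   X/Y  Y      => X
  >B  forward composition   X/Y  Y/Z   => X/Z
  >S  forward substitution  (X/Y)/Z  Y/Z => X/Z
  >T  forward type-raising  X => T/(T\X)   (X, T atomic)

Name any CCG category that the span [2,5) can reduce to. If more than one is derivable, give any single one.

N\PP

[0,6] S   >
  [0,5] S/NP   >
    [0,2] (S/NP)/(N\PP)   >
      [0,1] "ate" : ((S/NP)/(N\PP))/S
      [1,2] "park" : S
    [2,5] N\PP   >
      [2,4] (N\PP)/(N/S)   <
        [2,3] "idea" : PP
        [3,4] "no" : ((N\PP)/(N/S))\PP
      [4,5] "some" : N/S
  [5,6] "city" : NP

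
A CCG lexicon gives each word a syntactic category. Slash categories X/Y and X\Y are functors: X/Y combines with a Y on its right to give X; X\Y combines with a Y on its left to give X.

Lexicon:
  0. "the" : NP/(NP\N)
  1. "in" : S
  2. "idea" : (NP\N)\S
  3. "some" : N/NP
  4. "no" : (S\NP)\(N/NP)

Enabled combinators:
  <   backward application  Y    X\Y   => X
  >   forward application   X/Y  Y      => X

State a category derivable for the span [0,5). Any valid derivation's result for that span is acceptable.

S

[0,5] S   <
  [0,3] NP   >
    [0,1] "the" : NP/(NP\N)
    [1,3] NP\N   <
      [1,2] "in" : S
      [2,3] "idea" : (NP\N)\S
  [3,5] S\NP   <
    [3,4] "some" : N/NP
    [4,5] "no" : (S\NP)\(N/NP)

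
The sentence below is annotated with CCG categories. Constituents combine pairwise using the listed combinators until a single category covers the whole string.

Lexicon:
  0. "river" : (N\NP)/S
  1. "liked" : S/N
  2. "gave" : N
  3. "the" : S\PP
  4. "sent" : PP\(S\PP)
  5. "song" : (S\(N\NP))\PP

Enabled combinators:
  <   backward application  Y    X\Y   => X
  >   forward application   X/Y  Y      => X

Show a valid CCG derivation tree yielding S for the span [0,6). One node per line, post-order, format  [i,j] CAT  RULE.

[0,6] S   <
  [0,3] N\NP   >
    [0,1] "river" : (N\NP)/S
    [1,3] S   >
      [1,2] "liked" : S/N
      [2,3] "gave" : N
  [3,6] S\(N\NP)   <
    [3,5] PP   <
      [3,4] "the" : S\PP
      [4,5] "sent" : PP\(S\PP)
    [5,6] "song" : (S\(N\NP))\PP

[0,1] (N\NP)/S  lex  "river"
[1,2] S/N  lex  "liked"
[2,3] N  lex  "gave"
[1,3] S  >  k=2
[0,3] N\NP  >  k=1
[3,4] S\PP  lex  "the"
[4,5] PP\(S\PP)  lex  "sent"
[3,5] PP  <  k=4
[5,6] (S\(N\NP))\PP  lex  "song"
[3,6] S\(N\NP)  <  k=5
[0,6] S  <  k=3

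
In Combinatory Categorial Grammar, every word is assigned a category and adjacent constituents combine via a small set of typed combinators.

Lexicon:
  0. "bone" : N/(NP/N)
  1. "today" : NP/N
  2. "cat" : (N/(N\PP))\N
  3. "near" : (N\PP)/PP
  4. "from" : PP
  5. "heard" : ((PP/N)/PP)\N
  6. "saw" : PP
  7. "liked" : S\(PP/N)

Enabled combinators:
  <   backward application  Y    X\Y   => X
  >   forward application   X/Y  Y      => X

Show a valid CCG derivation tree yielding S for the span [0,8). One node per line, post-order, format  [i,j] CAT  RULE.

[0,1] N/(NP/N)  lex  "bone"
[1,2] NP/N  lex  "today"
[0,2] N  >  k=1
[2,3] (N/(N\PP))\N  lex  "cat"
[0,3] N/(N\PP)  <  k=2
[3,4] (N\PP)/PP  lex  "near"
[4,5] PP  lex  "from"
[3,5] N\PP  >  k=4
[0,5] N  >  k=3
[5,6] ((PP/N)/PP)\N  lex  "heard"
[0,6] (PP/N)/PP  <  k=5
[6,7] PP  lex  "saw"
[0,7] PP/N  >  k=6
[7,8] S\(PP/N)  lex  "liked"
[0,8] S  <  k=7

[0,8] S   <
  [0,7] PP/N   >
    [0,6] (PP/N)/PP   <
      [0,5] N   >
        [0,3] N/(N\PP)   <
          [0,2] N   >
            [0,1] "bone" : N/(NP/N)
            [1,2] "today" : NP/N
          [2,3] "cat" : (N/(N\PP))\N
        [3,5] N\PP   >
          [3,4] "near" : (N\PP)/PP
          [4,5] "from" : PP
      [5,6] "heard" : ((PP/N)/PP)\N
    [6,7] "saw" : PP
  [7,8] "liked" : S\(PP/N)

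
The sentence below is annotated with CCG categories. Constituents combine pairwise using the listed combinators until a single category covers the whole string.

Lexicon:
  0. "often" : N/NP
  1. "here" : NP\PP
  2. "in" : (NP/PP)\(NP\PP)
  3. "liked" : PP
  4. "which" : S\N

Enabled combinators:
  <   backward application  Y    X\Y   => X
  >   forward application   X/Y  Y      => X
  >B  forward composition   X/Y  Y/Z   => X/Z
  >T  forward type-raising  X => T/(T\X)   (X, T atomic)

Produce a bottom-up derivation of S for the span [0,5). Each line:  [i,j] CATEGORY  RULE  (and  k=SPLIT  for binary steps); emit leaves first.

[0,1] N/NP  lex  "often"
[1,2] NP\PP  lex  "here"
[2,3] (NP/PP)\(NP\PP)  lex  "in"
[1,3] NP/PP  <  k=2
[3,4] PP  lex  "liked"
[1,4] NP  >  k=3
[0,4] N  >  k=1
[4,5] S\N  lex  "which"
[0,5] S  <  k=4

[0,5] S   <
  [0,4] N   >
    [0,1] "often" : N/NP
    [1,4] NP   >
      [1,3] NP/PP   <
        [1,2] "here" : NP\PP
        [2,3] "in" : (NP/PP)\(NP\PP)
      [3,4] "liked" : PP
  [4,5] "which" : S\N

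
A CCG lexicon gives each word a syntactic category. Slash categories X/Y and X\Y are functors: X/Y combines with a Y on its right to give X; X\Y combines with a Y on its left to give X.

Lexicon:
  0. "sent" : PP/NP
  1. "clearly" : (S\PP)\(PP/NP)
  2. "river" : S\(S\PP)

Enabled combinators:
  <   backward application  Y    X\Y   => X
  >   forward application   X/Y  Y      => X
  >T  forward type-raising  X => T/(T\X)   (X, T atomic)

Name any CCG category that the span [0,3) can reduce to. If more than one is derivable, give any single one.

S

[0,3] S   <
  [0,2] S\PP   <
    [0,1] "sent" : PP/NP
    [1,2] "clearly" : (S\PP)\(PP/NP)
  [2,3] "river" : S\(S\PP)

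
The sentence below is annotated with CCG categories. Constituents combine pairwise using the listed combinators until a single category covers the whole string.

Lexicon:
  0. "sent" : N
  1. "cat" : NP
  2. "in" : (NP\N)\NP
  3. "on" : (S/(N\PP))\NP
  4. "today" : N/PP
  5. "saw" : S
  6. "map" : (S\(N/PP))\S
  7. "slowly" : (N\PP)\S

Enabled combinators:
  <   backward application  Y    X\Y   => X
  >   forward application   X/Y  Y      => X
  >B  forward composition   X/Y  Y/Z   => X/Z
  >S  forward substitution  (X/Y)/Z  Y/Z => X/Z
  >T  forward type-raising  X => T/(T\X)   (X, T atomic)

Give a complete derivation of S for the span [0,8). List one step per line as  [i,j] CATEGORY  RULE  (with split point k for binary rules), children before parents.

[0,1] N  lex  "sent"
[1,2] NP  lex  "cat"
[2,3] (NP\N)\NP  lex  "in"
[1,3] NP\N  <  k=2
[0,3] NP  <  k=1
[3,4] (S/(N\PP))\NP  lex  "on"
[0,4] S/(N\PP)  <  k=3
[4,5] N/PP  lex  "today"
[5,6] S  lex  "saw"
[6,7] (S\(N/PP))\S  lex  "map"
[5,7] S\(N/PP)  <  k=6
[4,7] S  <  k=5
[7,8] (N\PP)\S  lex  "slowly"
[4,8] N\PP  <  k=7
[0,8] S  >  k=4

[0,8] S   >
  [0,4] S/(N\PP)   <
    [0,3] NP   <
      [0,1] "sent" : N
      [1,3] NP\N   <
        [1,2] "cat" : NP
        [2,3] "in" : (NP\N)\NP
    [3,4] "on" : (S/(N\PP))\NP
  [4,8] N\PP   <
    [4,7] S   <
      [4,5] "today" : N/PP
      [5,7] S\(N/PP)   <
        [5,6] "saw" : S
        [6,7] "map" : (S\(N/PP))\S
    [7,8] "slowly" : (N\PP)\S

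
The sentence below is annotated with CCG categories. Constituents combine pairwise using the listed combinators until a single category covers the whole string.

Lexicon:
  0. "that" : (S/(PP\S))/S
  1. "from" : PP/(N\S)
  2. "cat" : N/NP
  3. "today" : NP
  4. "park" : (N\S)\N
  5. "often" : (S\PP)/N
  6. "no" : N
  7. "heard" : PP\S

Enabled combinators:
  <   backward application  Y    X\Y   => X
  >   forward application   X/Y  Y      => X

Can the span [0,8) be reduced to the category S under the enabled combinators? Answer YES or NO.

YES

[0,8] S   >
  [0,7] S/(PP\S)   >
    [0,1] "that" : (S/(PP\S))/S
    [1,7] S   <
      [1,5] PP   >
        [1,2] "from" : PP/(N\S)
        [2,5] N\S   <
          [2,4] N   >
            [2,3] "cat" : N/NP
            [3,4] "today" : NP
          [4,5] "park" : (N\S)\N
      [5,7] S\PP   >
        [5,6] "often" : (S\PP)/N
        [6,7] "no" : N
  [7,8] "heard" : PP\S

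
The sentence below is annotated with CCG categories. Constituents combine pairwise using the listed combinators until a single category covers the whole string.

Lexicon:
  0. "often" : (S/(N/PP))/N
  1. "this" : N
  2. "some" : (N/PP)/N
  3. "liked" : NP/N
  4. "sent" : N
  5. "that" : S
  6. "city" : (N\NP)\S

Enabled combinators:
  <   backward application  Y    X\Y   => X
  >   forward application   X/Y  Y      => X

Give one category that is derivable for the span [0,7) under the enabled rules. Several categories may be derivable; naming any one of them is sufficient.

S

[0,7] S   >
  [0,2] S/(N/PP)   >
    [0,1] "often" : (S/(N/PP))/N
    [1,2] "this" : N
  [2,7] N/PP   >
    [2,3] "some" : (N/PP)/N
    [3,7] N   <
      [3,5] NP   >
        [3,4] "liked" : NP/N
        [4,5] "sent" : N
      [5,7] N\NP   <
        [5,6] "that" : S
        [6,7] "city" : (N\NP)\S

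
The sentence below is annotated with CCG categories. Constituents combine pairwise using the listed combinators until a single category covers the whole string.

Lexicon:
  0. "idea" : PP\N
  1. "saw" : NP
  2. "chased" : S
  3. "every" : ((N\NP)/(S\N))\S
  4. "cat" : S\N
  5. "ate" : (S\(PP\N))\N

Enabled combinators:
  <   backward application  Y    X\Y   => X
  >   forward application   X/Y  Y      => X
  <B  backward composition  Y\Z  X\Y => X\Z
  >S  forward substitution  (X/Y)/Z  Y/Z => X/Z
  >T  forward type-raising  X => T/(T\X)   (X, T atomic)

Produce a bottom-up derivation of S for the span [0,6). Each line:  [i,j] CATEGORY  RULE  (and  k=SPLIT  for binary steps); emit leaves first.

[0,6] S   <
  [0,1] "idea" : PP\N
  [1,6] S\(PP\N)   <
    [1,5] N   >
      [1,2] N/(N\NP)   >T
        [1,2] "saw" : NP
      [2,5] N\NP   >
        [2,4] (N\NP)/(S\N)   <
          [2,3] "chased" : S
          [3,4] "every" : ((N\NP)/(S\N))\S
        [4,5] "cat" : S\N
    [5,6] "ate" : (S\(PP\N))\N

[0,1] PP\N  lex  "idea"
[1,2] NP  lex  "saw"
[1,2] N/(N\NP)  >T
[2,3] S  lex  "chased"
[3,4] ((N\NP)/(S\N))\S  lex  "every"
[2,4] (N\NP)/(S\N)  <  k=3
[4,5] S\N  lex  "cat"
[2,5] N\NP  >  k=4
[1,5] N  >  k=2
[5,6] (S\(PP\N))\N  lex  "ate"
[1,6] S\(PP\N)  <  k=5
[0,6] S  <  k=1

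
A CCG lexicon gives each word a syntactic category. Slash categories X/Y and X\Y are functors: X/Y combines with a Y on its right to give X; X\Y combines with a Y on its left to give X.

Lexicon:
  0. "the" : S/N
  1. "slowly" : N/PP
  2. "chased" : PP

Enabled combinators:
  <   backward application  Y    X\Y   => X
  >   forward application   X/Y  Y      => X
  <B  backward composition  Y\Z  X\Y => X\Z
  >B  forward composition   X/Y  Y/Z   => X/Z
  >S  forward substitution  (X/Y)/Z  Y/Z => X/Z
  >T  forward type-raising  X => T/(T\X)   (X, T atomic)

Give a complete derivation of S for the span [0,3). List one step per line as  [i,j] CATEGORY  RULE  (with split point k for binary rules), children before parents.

[0,3] S   >
  [0,2] S/PP   >B
    [0,1] "the" : S/N
    [1,2] "slowly" : N/PP
  [2,3] "chased" : PP

[0,1] S/N  lex  "the"
[1,2] N/PP  lex  "slowly"
[0,2] S/PP  >B  k=1
[2,3] PP  lex  "chased"
[0,3] S  >  k=2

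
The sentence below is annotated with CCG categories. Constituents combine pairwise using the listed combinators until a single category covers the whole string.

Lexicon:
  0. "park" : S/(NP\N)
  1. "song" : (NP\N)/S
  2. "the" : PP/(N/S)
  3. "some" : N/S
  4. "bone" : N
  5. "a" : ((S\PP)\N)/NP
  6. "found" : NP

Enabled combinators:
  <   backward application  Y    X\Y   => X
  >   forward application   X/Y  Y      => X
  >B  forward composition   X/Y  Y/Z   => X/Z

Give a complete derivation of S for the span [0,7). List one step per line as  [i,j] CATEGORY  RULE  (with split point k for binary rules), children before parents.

[0,7] S   >
  [0,1] "park" : S/(NP\N)
  [1,7] NP\N   >
    [1,2] "song" : (NP\N)/S
    [2,7] S   <
      [2,4] PP   >
        [2,3] "the" : PP/(N/S)
        [3,4] "some" : N/S
      [4,7] S\PP   <
        [4,5] "bone" : N
        [5,7] (S\PP)\N   >
          [5,6] "a" : ((S\PP)\N)/NP
          [6,7] "found" : NP

[0,1] S/(NP\N)  lex  "park"
[1,2] (NP\N)/S  lex  "song"
[2,3] PP/(N/S)  lex  "the"
[3,4] N/S  lex  "some"
[2,4] PP  >  k=3
[4,5] N  lex  "bone"
[5,6] ((S\PP)\N)/NP  lex  "a"
[6,7] NP  lex  "found"
[5,7] (S\PP)\N  >  k=6
[4,7] S\PP  <  k=5
[2,7] S  <  k=4
[1,7] NP\N  >  k=2
[0,7] S  >  k=1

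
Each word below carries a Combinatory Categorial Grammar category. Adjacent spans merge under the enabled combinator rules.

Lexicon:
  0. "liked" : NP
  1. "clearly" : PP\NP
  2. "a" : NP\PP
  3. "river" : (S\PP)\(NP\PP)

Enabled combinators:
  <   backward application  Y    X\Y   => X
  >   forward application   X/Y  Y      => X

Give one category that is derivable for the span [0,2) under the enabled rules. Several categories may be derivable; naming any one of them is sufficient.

[0,4] S   <
  [0,2] PP   <
    [0,1] "liked" : NP
    [1,2] "clearly" : PP\NP
  [2,4] S\PP   <
    [2,3] "a" : NP\PP
    [3,4] "river" : (S\PP)\(NP\PP)

PP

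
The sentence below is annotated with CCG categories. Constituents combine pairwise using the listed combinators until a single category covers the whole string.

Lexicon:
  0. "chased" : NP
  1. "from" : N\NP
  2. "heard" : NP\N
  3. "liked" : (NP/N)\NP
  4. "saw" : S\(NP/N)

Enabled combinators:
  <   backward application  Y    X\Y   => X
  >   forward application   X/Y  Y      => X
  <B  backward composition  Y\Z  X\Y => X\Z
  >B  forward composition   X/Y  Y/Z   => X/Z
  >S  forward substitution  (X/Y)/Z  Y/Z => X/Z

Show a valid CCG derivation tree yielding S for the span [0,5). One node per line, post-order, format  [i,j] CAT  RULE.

[0,1] NP  lex  "chased"
[1,2] N\NP  lex  "from"
[0,2] N  <  k=1
[2,3] NP\N  lex  "heard"
[0,3] NP  <  k=2
[3,4] (NP/N)\NP  lex  "liked"
[4,5] S\(NP/N)  lex  "saw"
[3,5] S\NP  <B  k=4
[0,5] S  <  k=3

[0,5] S   <
  [0,3] NP   <
    [0,2] N   <
      [0,1] "chased" : NP
      [1,2] "from" : N\NP
    [2,3] "heard" : NP\N
  [3,5] S\NP   <B
    [3,4] "liked" : (NP/N)\NP
    [4,5] "saw" : S\(NP/N)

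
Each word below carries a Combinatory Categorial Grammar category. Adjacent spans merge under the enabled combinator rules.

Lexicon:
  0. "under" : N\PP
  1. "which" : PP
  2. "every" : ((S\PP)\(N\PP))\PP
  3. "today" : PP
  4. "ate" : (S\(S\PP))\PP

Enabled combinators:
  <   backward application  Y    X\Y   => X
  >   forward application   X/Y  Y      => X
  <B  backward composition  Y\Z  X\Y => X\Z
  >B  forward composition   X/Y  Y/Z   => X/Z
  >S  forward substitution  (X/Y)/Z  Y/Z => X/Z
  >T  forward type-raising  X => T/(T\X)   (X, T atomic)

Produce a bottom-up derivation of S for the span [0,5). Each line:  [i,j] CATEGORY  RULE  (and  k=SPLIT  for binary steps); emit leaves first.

[0,5] S   <
  [0,3] S\PP   <
    [0,1] "under" : N\PP
    [1,3] (S\PP)\(N\PP)   <
      [1,2] "which" : PP
      [2,3] "every" : ((S\PP)\(N\PP))\PP
  [3,5] S\(S\PP)   <
    [3,4] "today" : PP
    [4,5] "ate" : (S\(S\PP))\PP

[0,1] N\PP  lex  "under"
[1,2] PP  lex  "which"
[2,3] ((S\PP)\(N\PP))\PP  lex  "every"
[1,3] (S\PP)\(N\PP)  <  k=2
[0,3] S\PP  <  k=1
[3,4] PP  lex  "today"
[4,5] (S\(S\PP))\PP  lex  "ate"
[3,5] S\(S\PP)  <  k=4
[0,5] S  <  k=3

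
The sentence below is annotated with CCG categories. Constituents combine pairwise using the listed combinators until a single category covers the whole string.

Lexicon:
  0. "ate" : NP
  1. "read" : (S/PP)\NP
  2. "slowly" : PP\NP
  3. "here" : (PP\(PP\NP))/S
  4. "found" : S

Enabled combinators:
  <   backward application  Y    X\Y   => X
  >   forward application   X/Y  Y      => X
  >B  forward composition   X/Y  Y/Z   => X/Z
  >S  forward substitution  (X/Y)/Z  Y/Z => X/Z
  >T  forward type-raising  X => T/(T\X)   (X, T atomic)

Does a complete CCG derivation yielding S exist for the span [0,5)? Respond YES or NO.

[0,5] S   >
  [0,2] S/PP   <
    [0,1] "ate" : NP
    [1,2] "read" : (S/PP)\NP
  [2,5] PP   <
    [2,3] "slowly" : PP\NP
    [3,5] PP\(PP\NP)   >
      [3,4] "here" : (PP\(PP\NP))/S
      [4,5] "found" : S

YES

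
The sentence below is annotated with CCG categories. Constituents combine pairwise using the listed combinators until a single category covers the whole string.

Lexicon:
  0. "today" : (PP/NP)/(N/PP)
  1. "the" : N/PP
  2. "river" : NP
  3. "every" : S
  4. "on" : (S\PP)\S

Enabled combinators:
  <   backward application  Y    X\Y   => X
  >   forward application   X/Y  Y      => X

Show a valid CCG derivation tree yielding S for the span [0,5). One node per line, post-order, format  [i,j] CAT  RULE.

[0,1] (PP/NP)/(N/PP)  lex  "today"
[1,2] N/PP  lex  "the"
[0,2] PP/NP  >  k=1
[2,3] NP  lex  "river"
[0,3] PP  >  k=2
[3,4] S  lex  "every"
[4,5] (S\PP)\S  lex  "on"
[3,5] S\PP  <  k=4
[0,5] S  <  k=3

[0,5] S   <
  [0,3] PP   >
    [0,2] PP/NP   >
      [0,1] "today" : (PP/NP)/(N/PP)
      [1,2] "the" : N/PP
    [2,3] "river" : NP
  [3,5] S\PP   <
    [3,4] "every" : S
    [4,5] "on" : (S\PP)\S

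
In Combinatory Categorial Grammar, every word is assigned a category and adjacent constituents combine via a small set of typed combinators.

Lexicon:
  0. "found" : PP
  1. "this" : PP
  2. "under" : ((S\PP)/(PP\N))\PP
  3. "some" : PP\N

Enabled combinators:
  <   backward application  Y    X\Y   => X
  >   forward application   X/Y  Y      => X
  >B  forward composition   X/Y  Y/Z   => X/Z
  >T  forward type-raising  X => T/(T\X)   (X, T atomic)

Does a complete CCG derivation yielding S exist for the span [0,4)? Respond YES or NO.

YES

[0,4] S   <
  [0,1] "found" : PP
  [1,4] S\PP   >
    [1,3] (S\PP)/(PP\N)   <
      [1,2] "this" : PP
      [2,3] "under" : ((S\PP)/(PP\N))\PP
    [3,4] "some" : PP\N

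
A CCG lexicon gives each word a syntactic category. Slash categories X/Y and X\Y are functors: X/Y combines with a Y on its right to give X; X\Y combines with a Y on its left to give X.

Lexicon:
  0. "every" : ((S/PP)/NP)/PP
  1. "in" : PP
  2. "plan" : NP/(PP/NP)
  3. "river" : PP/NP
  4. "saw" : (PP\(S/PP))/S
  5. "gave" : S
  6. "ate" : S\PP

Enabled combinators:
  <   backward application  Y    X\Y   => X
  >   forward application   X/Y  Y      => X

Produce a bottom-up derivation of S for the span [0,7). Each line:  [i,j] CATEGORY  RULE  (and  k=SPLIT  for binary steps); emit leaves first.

[0,7] S   <
  [0,6] PP   <
    [0,4] S/PP   >
      [0,2] (S/PP)/NP   >
        [0,1] "every" : ((S/PP)/NP)/PP
        [1,2] "in" : PP
      [2,4] NP   >
        [2,3] "plan" : NP/(PP/NP)
        [3,4] "river" : PP/NP
    [4,6] PP\(S/PP)   >
      [4,5] "saw" : (PP\(S/PP))/S
      [5,6] "gave" : S
  [6,7] "ate" : S\PP

[0,1] ((S/PP)/NP)/PP  lex  "every"
[1,2] PP  lex  "in"
[0,2] (S/PP)/NP  >  k=1
[2,3] NP/(PP/NP)  lex  "plan"
[3,4] PP/NP  lex  "river"
[2,4] NP  >  k=3
[0,4] S/PP  >  k=2
[4,5] (PP\(S/PP))/S  lex  "saw"
[5,6] S  lex  "gave"
[4,6] PP\(S/PP)  >  k=5
[0,6] PP  <  k=4
[6,7] S\PP  lex  "ate"
[0,7] S  <  k=6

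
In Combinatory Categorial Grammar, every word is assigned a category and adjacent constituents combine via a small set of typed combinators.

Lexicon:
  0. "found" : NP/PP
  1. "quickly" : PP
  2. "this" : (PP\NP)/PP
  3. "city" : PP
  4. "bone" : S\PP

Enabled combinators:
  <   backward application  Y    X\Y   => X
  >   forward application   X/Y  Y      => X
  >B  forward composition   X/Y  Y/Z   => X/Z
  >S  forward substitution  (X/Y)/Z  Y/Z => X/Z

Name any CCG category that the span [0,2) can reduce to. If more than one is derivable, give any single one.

NP

[0,5] S   <
  [0,4] PP   <
    [0,2] NP   >
      [0,1] "found" : NP/PP
      [1,2] "quickly" : PP
    [2,4] PP\NP   >
      [2,3] "this" : (PP\NP)/PP
      [3,4] "city" : PP
  [4,5] "bone" : S\PP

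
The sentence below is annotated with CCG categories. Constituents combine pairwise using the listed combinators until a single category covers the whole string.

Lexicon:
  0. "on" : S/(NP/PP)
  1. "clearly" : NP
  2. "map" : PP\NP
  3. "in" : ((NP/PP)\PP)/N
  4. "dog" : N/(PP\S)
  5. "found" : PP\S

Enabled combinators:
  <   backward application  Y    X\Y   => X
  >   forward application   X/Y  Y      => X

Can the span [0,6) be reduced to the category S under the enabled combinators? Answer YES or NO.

YES

[0,6] S   >
  [0,1] "on" : S/(NP/PP)
  [1,6] NP/PP   <
    [1,3] PP   <
      [1,2] "clearly" : NP
      [2,3] "map" : PP\NP
    [3,6] (NP/PP)\PP   >
      [3,4] "in" : ((NP/PP)\PP)/N
      [4,6] N   >
        [4,5] "dog" : N/(PP\S)
        [5,6] "found" : PP\S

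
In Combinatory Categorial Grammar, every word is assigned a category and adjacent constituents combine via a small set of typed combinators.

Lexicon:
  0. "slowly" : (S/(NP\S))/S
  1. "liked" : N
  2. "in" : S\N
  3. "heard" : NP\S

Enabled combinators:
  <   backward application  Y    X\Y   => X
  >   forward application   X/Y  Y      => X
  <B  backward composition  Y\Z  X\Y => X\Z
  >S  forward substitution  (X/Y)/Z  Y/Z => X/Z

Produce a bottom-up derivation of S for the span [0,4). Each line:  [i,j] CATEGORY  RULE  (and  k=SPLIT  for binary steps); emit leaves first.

[0,1] (S/(NP\S))/S  lex  "slowly"
[1,2] N  lex  "liked"
[2,3] S\N  lex  "in"
[1,3] S  <  k=2
[0,3] S/(NP\S)  >  k=1
[3,4] NP\S  lex  "heard"
[0,4] S  >  k=3

[0,4] S   >
  [0,3] S/(NP\S)   >
    [0,1] "slowly" : (S/(NP\S))/S
    [1,3] S   <
      [1,2] "liked" : N
      [2,3] "in" : S\N
  [3,4] "heard" : NP\S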